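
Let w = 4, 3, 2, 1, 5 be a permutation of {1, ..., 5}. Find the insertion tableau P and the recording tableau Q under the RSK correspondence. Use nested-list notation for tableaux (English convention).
P = [[1, 5], [2], [3], [4]], Q = [[1, 5], [2], [3], [4]]

Insert each entry of the permutation into P by Schensted row insertion, recording in Q the position of each new cell.

Insert 4: appended to row 1. P = [[4]].
Insert 3: 3 bumps 4 from row 1; 4 starts row 2. P = [[3], [4]].
Insert 2: 2 bumps 3 from row 1; 3 bumps 4 from row 2; 4 starts row 3. P = [[2], [3], [4]].
Insert 1: 1 bumps 2 from row 1; 2 bumps 3 from row 2; 3 bumps 4 from row 3; 4 starts row 4. P = [[1], [2], [3], [4]].
Insert 5: appended to row 1. P = [[1, 5], [2], [3], [4]].

So P = [[1, 5], [2], [3], [4]], Q = [[1, 5], [2], [3], [4]].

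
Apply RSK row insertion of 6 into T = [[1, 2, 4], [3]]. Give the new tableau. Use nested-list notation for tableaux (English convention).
[[1, 2, 4, 6], [3]]

6 is larger than every entry of row 1, so it is appended to row 1. The new tableau is [[1, 2, 4, 6], [3]].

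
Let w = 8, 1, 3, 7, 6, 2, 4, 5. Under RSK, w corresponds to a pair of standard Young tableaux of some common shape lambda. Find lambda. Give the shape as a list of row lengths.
[4, 2, 1, 1]

Row-insert each entry into an empty tableau.

After inserting 8: P = [[8]].
After inserting 1: P = [[1], [8]].
After inserting 3: P = [[1, 3], [8]].
After inserting 7: P = [[1, 3, 7], [8]].
After inserting 6: P = [[1, 3, 6], [7], [8]].
After inserting 2: P = [[1, 2, 6], [3], [7], [8]].
After inserting 4: P = [[1, 2, 4], [3, 6], [7], [8]].
After inserting 5: P = [[1, 2, 4, 5], [3, 6], [7], [8]].

The final insertion tableau P = [[1, 2, 4, 5], [3, 6], [7], [8]] has shape [4, 2, 1, 1].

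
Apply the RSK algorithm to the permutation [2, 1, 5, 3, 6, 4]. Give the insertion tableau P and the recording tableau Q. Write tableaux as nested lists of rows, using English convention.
P = [[1, 3, 4], [2, 5, 6]], Q = [[1, 3, 5], [2, 4, 6]]

Insert each entry of the permutation into P by Schensted row insertion, recording in Q the position of each new cell.

Insert 2: appended to row 1. P = [[2]], Q = [[1]].
Insert 1: 1 bumps 2 from row 1; 2 starts row 2. P = [[1], [2]], Q = [[1], [2]].
Insert 5: appended to row 1. P = [[1, 5], [2]], Q = [[1, 3], [2]].
Insert 3: 3 bumps 5 from row 1; 5 appends to row 2. P = [[1, 3], [2, 5]], Q = [[1, 3], [2, 4]].
Insert 6: appended to row 1. P = [[1, 3, 6], [2, 5]], Q = [[1, 3, 5], [2, 4]].
Insert 4: 4 bumps 6 from row 1; 6 appends to row 2. P = [[1, 3, 4], [2, 5, 6]], Q = [[1, 3, 5], [2, 4, 6]].

So P = [[1, 3, 4], [2, 5, 6]], Q = [[1, 3, 5], [2, 4, 6]].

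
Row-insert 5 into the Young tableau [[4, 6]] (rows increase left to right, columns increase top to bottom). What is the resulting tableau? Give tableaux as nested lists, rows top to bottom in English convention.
[[4, 5], [6]]

In row 1, 5 replaces 6 (the leftmost entry greater than 5); 6 is bumped to row 2. 6 starts a new row 2. The new tableau is [[4, 5], [6]].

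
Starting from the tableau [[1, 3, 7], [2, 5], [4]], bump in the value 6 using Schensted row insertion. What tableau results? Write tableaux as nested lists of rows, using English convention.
[[1, 3, 6], [2, 5, 7], [4]]

In row 1, 6 replaces 7 (the leftmost entry greater than 6); 7 is bumped to row 2. 7 is appended to row 2. The new tableau is [[1, 3, 6], [2, 5, 7], [4]].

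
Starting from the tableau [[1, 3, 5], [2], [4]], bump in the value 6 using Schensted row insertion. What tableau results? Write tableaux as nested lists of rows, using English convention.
[[1, 3, 5, 6], [2], [4]]

6 is larger than every entry of row 1, so it is appended to row 1. The new tableau is [[1, 3, 5, 6], [2], [4]].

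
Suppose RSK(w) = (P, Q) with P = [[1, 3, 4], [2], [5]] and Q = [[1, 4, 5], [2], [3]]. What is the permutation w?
Reverse the RSK construction: for i from n down to 1, find the cell of Q containing i, remove the entry at that cell from P, and reverse-bump it up through P; the value ejected from row 1 is w(i).

Step i=5: Q has 5 at row 1, column 3; remove that cell from P, ejecting 4. So w(5) = 4. P is now [[1, 3], [2], [5]].
Step i=4: Q has 4 at row 1, column 2; remove that cell from P, ejecting 3. So w(4) = 3. P is now [[1], [2], [5]].
Step i=3: Q has 3 at row 3, column 1; remove 5 from row 3 of P and reverse-bump: 5 enters row 2 and ejects 2; 2 enters row 1 and ejects 1. So w(3) = 1. P is now [[2], [5]].
Step i=2: Q has 2 at row 2, column 1; remove 5 from row 2 of P and reverse-bump: 5 enters row 1 and ejects 2. So w(2) = 2. P is now [[5]].
Step i=1: Q has 1 at row 1, column 1; remove that cell from P, ejecting 5. So w(1) = 5. P is now [].

So w = 5 2 1 3 4.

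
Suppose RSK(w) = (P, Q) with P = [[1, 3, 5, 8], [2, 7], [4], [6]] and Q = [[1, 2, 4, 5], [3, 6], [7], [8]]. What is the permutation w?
Reverse RSK: for i = n, n-1, ..., 1, locate i in Q, remove the corresponding corner cell from P, and reverse-bump its entry up through P; the value ejected from row 1 is w(i).

So w = 2 6 4 7 8 5 3 1.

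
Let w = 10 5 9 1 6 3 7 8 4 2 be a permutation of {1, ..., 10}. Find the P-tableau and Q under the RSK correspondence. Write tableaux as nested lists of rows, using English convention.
Insert each entry of the permutation into P by Schensted row insertion, recording in Q the position of each new cell.

Insert 10: appended to row 1. P = [[10]], Q = [[1]].
Insert 5: 5 bumps 10 from row 1; 10 starts row 2. P = [[5], [10]], Q = [[1], [2]].
Insert 9: appended to row 1. P = [[5, 9], [10]], Q = [[1, 3], [2]].
Insert 1: 1 bumps 5 from row 1; 5 bumps 10 from row 2; 10 starts row 3. P = [[1, 9], [5], [10]], Q = [[1, 3], [2], [4]].
Insert 6: 6 bumps 9 from row 1; 9 appends to row 2. P = [[1, 6], [5, 9], [10]], Q = [[1, 3], [2, 5], [4]].
Insert 3: 3 bumps 6 from row 1; 6 bumps 9 from row 2; 9 bumps 10 from row 3; 10 starts row 4. P = [[1, 3], [5, 6], [9], [10]], Q = [[1, 3], [2, 5], [4], [6]].
Insert 7: appended to row 1. P = [[1, 3, 7], [5, 6], [9], [10]], Q = [[1, 3, 7], [2, 5], [4], [6]].
Insert 8: appended to row 1. P = [[1, 3, 7, 8], [5, 6], [9], [10]], Q = [[1, 3, 7, 8], [2, 5], [4], [6]].
Insert 4: 4 bumps 7 from row 1; 7 appends to row 2. P = [[1, 3, 4, 8], [5, 6, 7], [9], [10]], Q = [[1, 3, 7, 8], [2, 5, 9], [4], [6]].
Insert 2: 2 bumps 3 from row 1; 3 bumps 5 from row 2; 5 bumps 9 from row 3; 9 bumps 10 from row 4; 10 starts row 5. P = [[1, 2, 4, 8], [3, 6, 7], [5], [9], [10]], Q = [[1, 3, 7, 8], [2, 5, 9], [4], [6], [10]].

So P = [[1, 2, 4, 8], [3, 6, 7], [5], [9], [10]], Q = [[1, 3, 7, 8], [2, 5, 9], [4], [6], [10]].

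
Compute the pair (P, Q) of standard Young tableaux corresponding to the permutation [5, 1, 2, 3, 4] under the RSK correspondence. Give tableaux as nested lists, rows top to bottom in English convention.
P = [[1, 2, 3, 4], [5]], Q = [[1, 3, 4, 5], [2]]

Insert each entry of the permutation into P by Schensted row insertion, recording in Q the position of each new cell.

Insert 5: appended to row 1. P = [[5]], Q = [[1]].
Insert 1: 1 bumps 5 from row 1; 5 starts row 2. P = [[1], [5]], Q = [[1], [2]].
Insert 2: appended to row 1. P = [[1, 2], [5]], Q = [[1, 3], [2]].
Insert 3: appended to row 1. P = [[1, 2, 3], [5]], Q = [[1, 3, 4], [2]].
Insert 4: appended to row 1. P = [[1, 2, 3, 4], [5]], Q = [[1, 3, 4, 5], [2]].

So P = [[1, 2, 3, 4], [5]], Q = [[1, 3, 4, 5], [2]].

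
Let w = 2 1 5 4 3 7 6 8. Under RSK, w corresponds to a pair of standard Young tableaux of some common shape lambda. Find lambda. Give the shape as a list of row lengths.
Row-insert each entry into an empty tableau.

After inserting 2: P = [[2]].
After inserting 1: P = [[1], [2]].
After inserting 5: P = [[1, 5], [2]].
After inserting 4: P = [[1, 4], [2, 5]].
After inserting 3: P = [[1, 3], [2, 4], [5]].
After inserting 7: P = [[1, 3, 7], [2, 4], [5]].
After inserting 6: P = [[1, 3, 6], [2, 4, 7], [5]].
After inserting 8: P = [[1, 3, 6, 8], [2, 4, 7], [5]].

The final insertion tableau P = [[1, 3, 6, 8], [2, 4, 7], [5]] has shape [4, 3, 1].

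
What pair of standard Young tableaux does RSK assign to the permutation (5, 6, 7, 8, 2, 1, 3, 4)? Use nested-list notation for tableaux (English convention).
P = [[1, 3, 4, 8], [2, 6, 7], [5]], Q = [[1, 2, 3, 4], [5, 7, 8], [6]]

Insert each entry of the permutation into P by Schensted row insertion, recording in Q the position of each new cell.

After inserting 5: P = [[5]].
After inserting 6: P = [[5, 6]].
After inserting 7: P = [[5, 6, 7]].
After inserting 8: P = [[5, 6, 7, 8]].
After inserting 2: P = [[2, 6, 7, 8], [5]].
After inserting 1: P = [[1, 6, 7, 8], [2], [5]].
After inserting 3: P = [[1, 3, 7, 8], [2, 6], [5]].
After inserting 4: P = [[1, 3, 4, 8], [2, 6, 7], [5]].

So P = [[1, 3, 4, 8], [2, 6, 7], [5]], Q = [[1, 2, 3, 4], [5, 7, 8], [6]].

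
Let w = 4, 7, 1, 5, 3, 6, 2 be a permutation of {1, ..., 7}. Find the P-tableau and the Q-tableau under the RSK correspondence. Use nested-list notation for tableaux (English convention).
P = [[1, 2, 6], [3, 5], [4], [7]], Q = [[1, 2, 6], [3, 4], [5], [7]]

Insert each entry of the permutation into P by Schensted row insertion, recording in Q the position of each new cell.

Insert 4: appended to row 1. P = [[4]].
Insert 7: appended to row 1. P = [[4, 7]].
Insert 1: 1 bumps 4 from row 1; 4 starts row 2. P = [[1, 7], [4]].
Insert 5: 5 bumps 7 from row 1; 7 appends to row 2. P = [[1, 5], [4, 7]].
Insert 3: 3 bumps 5 from row 1; 5 bumps 7 from row 2; 7 starts row 3. P = [[1, 3], [4, 5], [7]].
Insert 6: appended to row 1. P = [[1, 3, 6], [4, 5], [7]].
Insert 2: 2 bumps 3 from row 1; 3 bumps 4 from row 2; 4 bumps 7 from row 3; 7 starts row 4. P = [[1, 2, 6], [3, 5], [4], [7]].

So P = [[1, 2, 6], [3, 5], [4], [7]], Q = [[1, 2, 6], [3, 4], [5], [7]].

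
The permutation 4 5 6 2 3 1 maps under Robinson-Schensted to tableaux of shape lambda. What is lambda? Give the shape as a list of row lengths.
[3, 2, 1]

RSK row insertion gives P = [[1, 3, 6], [2, 5], [4]], which has shape [3, 2, 1].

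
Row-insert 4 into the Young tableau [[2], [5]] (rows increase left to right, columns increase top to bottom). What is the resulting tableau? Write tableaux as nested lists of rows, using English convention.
[[2, 4], [5]]

4 is larger than every entry of row 1, so it is appended to row 1. The new tableau is [[2, 4], [5]].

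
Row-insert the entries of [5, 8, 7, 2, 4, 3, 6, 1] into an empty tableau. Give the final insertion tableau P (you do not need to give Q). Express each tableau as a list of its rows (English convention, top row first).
P = [[1, 3, 6], [2, 7], [4], [5], [8]]

Insert 5: appended to row 1. P = [[5]].
Insert 8: appended to row 1. P = [[5, 8]].
Insert 7: 7 bumps 8 from row 1; 8 starts row 2. P = [[5, 7], [8]].
Insert 2: 2 bumps 5 from row 1; 5 bumps 8 from row 2; 8 starts row 3. P = [[2, 7], [5], [8]].
Insert 4: 4 bumps 7 from row 1; 7 appends to row 2. P = [[2, 4], [5, 7], [8]].
Insert 3: 3 bumps 4 from row 1; 4 bumps 5 from row 2; 5 bumps 8 from row 3; 8 starts row 4. P = [[2, 3], [4, 7], [5], [8]].
Insert 6: appended to row 1. P = [[2, 3, 6], [4, 7], [5], [8]].
Insert 1: 1 bumps 2 from row 1; 2 bumps 4 from row 2; 4 bumps 5 from row 3; 5 bumps 8 from row 4; 8 starts row 5. P = [[1, 3, 6], [2, 7], [4], [5], [8]].

So P = [[1, 3, 6], [2, 7], [4], [5], [8]].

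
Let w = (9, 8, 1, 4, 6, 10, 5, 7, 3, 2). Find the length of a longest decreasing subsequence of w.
6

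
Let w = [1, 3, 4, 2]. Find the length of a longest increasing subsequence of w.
3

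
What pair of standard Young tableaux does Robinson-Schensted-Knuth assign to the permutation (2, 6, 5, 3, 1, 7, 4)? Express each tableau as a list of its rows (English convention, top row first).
Insert each entry of the permutation into P by Schensted row insertion, recording in Q the position of each new cell.

Insert 2: appended to row 1. P = [[2]], Q = [[1]].
Insert 6: appended to row 1. P = [[2, 6]], Q = [[1, 2]].
Insert 5: 5 bumps 6 from row 1; 6 starts row 2. P = [[2, 5], [6]], Q = [[1, 2], [3]].
Insert 3: 3 bumps 5 from row 1; 5 bumps 6 from row 2; 6 starts row 3. P = [[2, 3], [5], [6]], Q = [[1, 2], [3], [4]].
Insert 1: 1 bumps 2 from row 1; 2 bumps 5 from row 2; 5 bumps 6 from row 3; 6 starts row 4. P = [[1, 3], [2], [5], [6]], Q = [[1, 2], [3], [4], [5]].
Insert 7: appended to row 1. P = [[1, 3, 7], [2], [5], [6]], Q = [[1, 2, 6], [3], [4], [5]].
Insert 4: 4 bumps 7 from row 1; 7 appends to row 2. P = [[1, 3, 4], [2, 7], [5], [6]], Q = [[1, 2, 6], [3, 7], [4], [5]].

So P = [[1, 3, 4], [2, 7], [5], [6]], Q = [[1, 2, 6], [3, 7], [4], [5]].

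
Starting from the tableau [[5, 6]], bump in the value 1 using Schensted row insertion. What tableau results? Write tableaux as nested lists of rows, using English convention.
In row 1, 1 replaces 5 (the leftmost entry greater than 1); 5 is bumped to row 2. 5 starts a new row 2. The new tableau is [[1, 6], [5]].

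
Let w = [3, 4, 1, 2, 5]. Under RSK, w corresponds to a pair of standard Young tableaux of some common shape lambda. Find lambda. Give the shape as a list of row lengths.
Row-insert each entry into an empty tableau.

After inserting 3: P = [[3]].
After inserting 4: P = [[3, 4]].
After inserting 1: P = [[1, 4], [3]].
After inserting 2: P = [[1, 2], [3, 4]].
After inserting 5: P = [[1, 2, 5], [3, 4]].

The final insertion tableau P = [[1, 2, 5], [3, 4]] has shape [3, 2].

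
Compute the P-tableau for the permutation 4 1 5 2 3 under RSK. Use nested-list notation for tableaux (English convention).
P = [[1, 2, 3], [4, 5]]

After inserting 4: P = [[4]].
After inserting 1: P = [[1], [4]].
After inserting 5: P = [[1, 5], [4]].
After inserting 2: P = [[1, 2], [4, 5]].
After inserting 3: P = [[1, 2, 3], [4, 5]].

So P = [[1, 2, 3], [4, 5]].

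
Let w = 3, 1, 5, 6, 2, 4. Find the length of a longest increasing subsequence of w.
3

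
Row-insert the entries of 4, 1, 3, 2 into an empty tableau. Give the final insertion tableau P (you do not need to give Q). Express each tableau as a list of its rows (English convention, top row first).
P = [[1, 2], [3], [4]]

Insert 4: appended to row 1. P = [[4]].
Insert 1: 1 bumps 4 from row 1; 4 starts row 2. P = [[1], [4]].
Insert 3: appended to row 1. P = [[1, 3], [4]].
Insert 2: 2 bumps 3 from row 1; 3 bumps 4 from row 2; 4 starts row 3. P = [[1, 2], [3], [4]].

So P = [[1, 2], [3], [4]].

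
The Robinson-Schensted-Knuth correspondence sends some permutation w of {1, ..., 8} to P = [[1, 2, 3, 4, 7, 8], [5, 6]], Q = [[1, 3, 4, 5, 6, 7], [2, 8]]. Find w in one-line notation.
Reverse RSK: for i = n, n-1, ..., 1, locate i in Q, remove the corresponding corner cell from P, and reverse-bump its entry up through P; the value ejected from row 1 is w(i).

So w = 5 1 2 3 6 7 8 4.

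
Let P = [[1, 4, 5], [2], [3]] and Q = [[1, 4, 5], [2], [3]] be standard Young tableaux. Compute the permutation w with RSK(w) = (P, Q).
Reverse RSK: for i = n, n-1, ..., 1, locate i in Q, remove the corresponding corner cell from P, and reverse-bump its entry up through P; the value ejected from row 1 is w(i).

So w = 3 2 1 4 5.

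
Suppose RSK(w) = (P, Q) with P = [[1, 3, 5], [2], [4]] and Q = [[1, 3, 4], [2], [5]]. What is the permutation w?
Reverse RSK: for i = n, n-1, ..., 1, locate i in Q, remove the corresponding corner cell from P, and reverse-bump its entry up through P; the value ejected from row 1 is w(i).

So w = 4 2 3 5 1.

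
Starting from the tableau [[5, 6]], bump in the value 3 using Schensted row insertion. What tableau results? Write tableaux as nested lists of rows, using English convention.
In row 1, 3 replaces 5 (the leftmost entry greater than 3); 5 is bumped to row 2. 5 starts a new row 2. The new tableau is [[3, 6], [5]].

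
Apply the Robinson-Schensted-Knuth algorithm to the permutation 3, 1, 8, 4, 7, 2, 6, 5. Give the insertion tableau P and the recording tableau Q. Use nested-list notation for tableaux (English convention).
P = [[1, 2, 5], [3, 4, 6], [7], [8]], Q = [[1, 3, 5], [2, 4, 7], [6], [8]]

Insert each entry of the permutation into P by Schensted row insertion, recording in Q the position of each new cell.

After inserting 3: P = [[3]].
After inserting 1: P = [[1], [3]].
After inserting 8: P = [[1, 8], [3]].
After inserting 4: P = [[1, 4], [3, 8]].
After inserting 7: P = [[1, 4, 7], [3, 8]].
After inserting 2: P = [[1, 2, 7], [3, 4], [8]].
After inserting 6: P = [[1, 2, 6], [3, 4, 7], [8]].
After inserting 5: P = [[1, 2, 5], [3, 4, 6], [7], [8]].

So P = [[1, 2, 5], [3, 4, 6], [7], [8]], Q = [[1, 3, 5], [2, 4, 7], [6], [8]].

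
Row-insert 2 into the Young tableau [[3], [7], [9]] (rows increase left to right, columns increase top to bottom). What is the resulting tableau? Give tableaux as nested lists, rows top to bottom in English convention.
[[2], [3], [7], [9]]

In row 1, 2 replaces 3 (the leftmost entry greater than 2); 3 is bumped to row 2. In row 2, 3 replaces 7 (the leftmost entry greater than 3); 7 is bumped to row 3. In row 3, 7 replaces 9 (the leftmost entry greater than 7); 9 is bumped to row 4. 9 starts a new row 4. The new tableau is [[2], [3], [7], [9]].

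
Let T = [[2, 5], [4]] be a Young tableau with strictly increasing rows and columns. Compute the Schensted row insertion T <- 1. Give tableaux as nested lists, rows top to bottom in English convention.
[[1, 5], [2], [4]]

In row 1, 1 replaces 2 (the leftmost entry greater than 1); 2 is bumped to row 2. In row 2, 2 replaces 4 (the leftmost entry greater than 2); 4 is bumped to row 3. 4 starts a new row 3. The new tableau is [[1, 5], [2], [4]].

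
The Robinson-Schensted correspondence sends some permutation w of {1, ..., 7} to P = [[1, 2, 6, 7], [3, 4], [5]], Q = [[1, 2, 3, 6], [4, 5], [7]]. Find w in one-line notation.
3 5 6 1 4 7 2

Reverse the RSK construction: for i from n down to 1, find the cell of Q containing i, remove the entry at that cell from P, and reverse-bump it up through P; the value ejected from row 1 is w(i).

Step i=7: Q has 7 at row 3, column 1; remove 5 from row 3 of P and reverse-bump: 5 enters row 2 and ejects 4; 4 enters row 1 and ejects 2. So w(7) = 2. P is now [[1, 4, 6, 7], [3, 5]].
Step i=6: Q has 6 at row 1, column 4; remove that cell from P, ejecting 7. So w(6) = 7. P is now [[1, 4, 6], [3, 5]].
Step i=5: Q has 5 at row 2, column 2; remove 5 from row 2 of P and reverse-bump: 5 enters row 1 and ejects 4. So w(5) = 4. P is now [[1, 5, 6], [3]].
Step i=4: Q has 4 at row 2, column 1; remove 3 from row 2 of P and reverse-bump: 3 enters row 1 and ejects 1. So w(4) = 1. P is now [[3, 5, 6]].
Step i=3: Q has 3 at row 1, column 3; remove that cell from P, ejecting 6. So w(3) = 6. P is now [[3, 5]].
Step i=2: Q has 2 at row 1, column 2; remove that cell from P, ejecting 5. So w(2) = 5. P is now [[3]].
Step i=1: Q has 1 at row 1, column 1; remove that cell from P, ejecting 3. So w(1) = 3. P is now [].

So w = 3 5 6 1 4 7 2.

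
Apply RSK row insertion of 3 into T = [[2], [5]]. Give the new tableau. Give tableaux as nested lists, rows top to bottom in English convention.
[[2, 3], [5]]

3 is larger than every entry of row 1, so it is appended to row 1. The new tableau is [[2, 3], [5]].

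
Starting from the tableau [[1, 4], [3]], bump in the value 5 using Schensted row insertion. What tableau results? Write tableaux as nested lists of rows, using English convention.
[[1, 4, 5], [3]]

5 is larger than every entry of row 1, so it is appended to row 1. The new tableau is [[1, 4, 5], [3]].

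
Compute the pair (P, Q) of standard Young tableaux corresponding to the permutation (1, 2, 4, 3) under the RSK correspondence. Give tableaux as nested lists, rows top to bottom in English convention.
P = [[1, 2, 3], [4]], Q = [[1, 2, 3], [4]]

Insert each entry of the permutation into P by Schensted row insertion, recording in Q the position of each new cell.

Insert 1: appended to row 1. P = [[1]].
Insert 2: appended to row 1. P = [[1, 2]].
Insert 4: appended to row 1. P = [[1, 2, 4]].
Insert 3: 3 bumps 4 from row 1; 4 starts row 2. P = [[1, 2, 3], [4]].

So P = [[1, 2, 3], [4]], Q = [[1, 2, 3], [4]].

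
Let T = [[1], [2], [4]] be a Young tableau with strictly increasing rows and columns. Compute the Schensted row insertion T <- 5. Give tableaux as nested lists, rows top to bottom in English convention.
5 is larger than every entry of row 1, so it is appended to row 1. The new tableau is [[1, 5], [2], [4]].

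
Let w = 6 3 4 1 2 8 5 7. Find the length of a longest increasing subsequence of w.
4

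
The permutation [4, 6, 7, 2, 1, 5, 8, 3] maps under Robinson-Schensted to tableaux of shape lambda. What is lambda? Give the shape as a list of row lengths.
[4, 2, 2]

Row-insert each entry into an empty tableau.

After inserting 4: P = [[4]].
After inserting 6: P = [[4, 6]].
After inserting 7: P = [[4, 6, 7]].
After inserting 2: P = [[2, 6, 7], [4]].
After inserting 1: P = [[1, 6, 7], [2], [4]].
After inserting 5: P = [[1, 5, 7], [2, 6], [4]].
After inserting 8: P = [[1, 5, 7, 8], [2, 6], [4]].
After inserting 3: P = [[1, 3, 7, 8], [2, 5], [4, 6]].

The final insertion tableau P = [[1, 3, 7, 8], [2, 5], [4, 6]] has shape [4, 2, 2].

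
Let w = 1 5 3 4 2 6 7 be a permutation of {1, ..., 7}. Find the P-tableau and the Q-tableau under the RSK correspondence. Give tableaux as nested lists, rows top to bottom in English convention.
P = [[1, 2, 4, 6, 7], [3], [5]], Q = [[1, 2, 4, 6, 7], [3], [5]]

Insert each entry of the permutation into P by Schensted row insertion, recording in Q the position of each new cell.

Insert 1: appended to row 1. P = [[1]].
Insert 5: appended to row 1. P = [[1, 5]].
Insert 3: 3 bumps 5 from row 1; 5 starts row 2. P = [[1, 3], [5]].
Insert 4: appended to row 1. P = [[1, 3, 4], [5]].
Insert 2: 2 bumps 3 from row 1; 3 bumps 5 from row 2; 5 starts row 3. P = [[1, 2, 4], [3], [5]].
Insert 6: appended to row 1. P = [[1, 2, 4, 6], [3], [5]].
Insert 7: appended to row 1. P = [[1, 2, 4, 6, 7], [3], [5]].

So P = [[1, 2, 4, 6, 7], [3], [5]], Q = [[1, 2, 4, 6, 7], [3], [5]].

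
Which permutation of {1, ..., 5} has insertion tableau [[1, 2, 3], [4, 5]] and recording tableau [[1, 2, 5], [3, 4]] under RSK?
Reverse the RSK construction: for i from n down to 1, find the cell of Q containing i, remove the entry at that cell from P, and reverse-bump it up through P; the value ejected from row 1 is w(i).

Step i=5: Q has 5 at row 1, column 3; remove that cell from P, ejecting 3. So w(5) = 3. P is now [[1, 2], [4, 5]].
Step i=4: Q has 4 at row 2, column 2; remove 5 from row 2 of P and reverse-bump: 5 enters row 1 and ejects 2. So w(4) = 2. P is now [[1, 5], [4]].
Step i=3: Q has 3 at row 2, column 1; remove 4 from row 2 of P and reverse-bump: 4 enters row 1 and ejects 1. So w(3) = 1. P is now [[4, 5]].
Step i=2: Q has 2 at row 1, column 2; remove that cell from P, ejecting 5. So w(2) = 5. P is now [[4]].
Step i=1: Q has 1 at row 1, column 1; remove that cell from P, ejecting 4. So w(1) = 4. P is now [].

So w = 4 5 1 2 3.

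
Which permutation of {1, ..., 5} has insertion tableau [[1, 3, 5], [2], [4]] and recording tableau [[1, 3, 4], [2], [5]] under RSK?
Reverse the RSK construction: for i from n down to 1, find the cell of Q containing i, remove the entry at that cell from P, and reverse-bump it up through P; the value ejected from row 1 is w(i).

Step i=5: Q has 5 at row 3, column 1; remove 4 from row 3 of P and reverse-bump: 4 enters row 2 and ejects 2; 2 enters row 1 and ejects 1. So w(5) = 1. P is now [[2, 3, 5], [4]].
Step i=4: Q has 4 at row 1, column 3; remove that cell from P, ejecting 5. So w(4) = 5. P is now [[2, 3], [4]].
Step i=3: Q has 3 at row 1, column 2; remove that cell from P, ejecting 3. So w(3) = 3. P is now [[2], [4]].
Step i=2: Q has 2 at row 2, column 1; remove 4 from row 2 of P and reverse-bump: 4 enters row 1 and ejects 2. So w(2) = 2. P is now [[4]].
Step i=1: Q has 1 at row 1, column 1; remove that cell from P, ejecting 4. So w(1) = 4. P is now [].

So w = 4 2 3 5 1.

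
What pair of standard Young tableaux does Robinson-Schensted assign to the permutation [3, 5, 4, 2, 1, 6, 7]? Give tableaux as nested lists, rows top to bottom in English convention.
P = [[1, 4, 6, 7], [2], [3], [5]], Q = [[1, 2, 6, 7], [3], [4], [5]]

Insert each entry of the permutation into P by Schensted row insertion, recording in Q the position of each new cell.

Insert 3: appended to row 1. P = [[3]].
Insert 5: appended to row 1. P = [[3, 5]].
Insert 4: 4 bumps 5 from row 1; 5 starts row 2. P = [[3, 4], [5]].
Insert 2: 2 bumps 3 from row 1; 3 bumps 5 from row 2; 5 starts row 3. P = [[2, 4], [3], [5]].
Insert 1: 1 bumps 2 from row 1; 2 bumps 3 from row 2; 3 bumps 5 from row 3; 5 starts row 4. P = [[1, 4], [2], [3], [5]].
Insert 6: appended to row 1. P = [[1, 4, 6], [2], [3], [5]].
Insert 7: appended to row 1. P = [[1, 4, 6, 7], [2], [3], [5]].

So P = [[1, 4, 6, 7], [2], [3], [5]], Q = [[1, 2, 6, 7], [3], [4], [5]].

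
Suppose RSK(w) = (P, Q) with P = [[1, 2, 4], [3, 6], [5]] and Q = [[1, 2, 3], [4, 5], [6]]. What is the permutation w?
Reverse the RSK construction: for i from n down to 1, find the cell of Q containing i, remove the entry at that cell from P, and reverse-bump it up through P; the value ejected from row 1 is w(i).

Step i=6: Q has 6 at row 3, column 1; remove 5 from row 3 of P and reverse-bump: 5 enters row 2 and ejects 3; 3 enters row 1 and ejects 2. So w(6) = 2. P is now [[1, 3, 4], [5, 6]].
Step i=5: Q has 5 at row 2, column 2; remove 6 from row 2 of P and reverse-bump: 6 enters row 1 and ejects 4. So w(5) = 4. P is now [[1, 3, 6], [5]].
Step i=4: Q has 4 at row 2, column 1; remove 5 from row 2 of P and reverse-bump: 5 enters row 1 and ejects 3. So w(4) = 3. P is now [[1, 5, 6]].
Step i=3: Q has 3 at row 1, column 3; remove that cell from P, ejecting 6. So w(3) = 6. P is now [[1, 5]].
Step i=2: Q has 2 at row 1, column 2; remove that cell from P, ejecting 5. So w(2) = 5. P is now [[1]].
Step i=1: Q has 1 at row 1, column 1; remove that cell from P, ejecting 1. So w(1) = 1. P is now [].

So w = 1 5 6 3 4 2.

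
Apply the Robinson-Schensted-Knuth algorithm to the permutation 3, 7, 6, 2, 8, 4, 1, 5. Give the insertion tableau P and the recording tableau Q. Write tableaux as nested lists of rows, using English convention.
P = [[1, 4, 5], [2, 6, 8], [3], [7]], Q = [[1, 2, 5], [3, 6, 8], [4], [7]]

Insert each entry of the permutation into P by Schensted row insertion, recording in Q the position of each new cell.

Insert 3: appended to row 1. P = [[3]].
Insert 7: appended to row 1. P = [[3, 7]].
Insert 6: 6 bumps 7 from row 1; 7 starts row 2. P = [[3, 6], [7]].
Insert 2: 2 bumps 3 from row 1; 3 bumps 7 from row 2; 7 starts row 3. P = [[2, 6], [3], [7]].
Insert 8: appended to row 1. P = [[2, 6, 8], [3], [7]].
Insert 4: 4 bumps 6 from row 1; 6 appends to row 2. P = [[2, 4, 8], [3, 6], [7]].
Insert 1: 1 bumps 2 from row 1; 2 bumps 3 from row 2; 3 bumps 7 from row 3; 7 starts row 4. P = [[1, 4, 8], [2, 6], [3], [7]].
Insert 5: 5 bumps 8 from row 1; 8 appends to row 2. P = [[1, 4, 5], [2, 6, 8], [3], [7]].

So P = [[1, 4, 5], [2, 6, 8], [3], [7]], Q = [[1, 2, 5], [3, 6, 8], [4], [7]].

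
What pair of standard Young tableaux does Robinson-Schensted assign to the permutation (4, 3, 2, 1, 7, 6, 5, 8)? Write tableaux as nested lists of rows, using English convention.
P = [[1, 5, 8], [2, 6], [3, 7], [4]], Q = [[1, 5, 8], [2, 6], [3, 7], [4]]

Insert each entry of the permutation into P by Schensted row insertion, recording in Q the position of each new cell.

Insert 4: appended to row 1. P = [[4]].
Insert 3: 3 bumps 4 from row 1; 4 starts row 2. P = [[3], [4]].
Insert 2: 2 bumps 3 from row 1; 3 bumps 4 from row 2; 4 starts row 3. P = [[2], [3], [4]].
Insert 1: 1 bumps 2 from row 1; 2 bumps 3 from row 2; 3 bumps 4 from row 3; 4 starts row 4. P = [[1], [2], [3], [4]].
Insert 7: appended to row 1. P = [[1, 7], [2], [3], [4]].
Insert 6: 6 bumps 7 from row 1; 7 appends to row 2. P = [[1, 6], [2, 7], [3], [4]].
Insert 5: 5 bumps 6 from row 1; 6 bumps 7 from row 2; 7 appends to row 3. P = [[1, 5], [2, 6], [3, 7], [4]].
Insert 8: appended to row 1. P = [[1, 5, 8], [2, 6], [3, 7], [4]].

So P = [[1, 5, 8], [2, 6], [3, 7], [4]], Q = [[1, 5, 8], [2, 6], [3, 7], [4]].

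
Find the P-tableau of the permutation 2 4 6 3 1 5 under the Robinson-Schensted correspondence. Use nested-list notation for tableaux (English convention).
P = [[1, 3, 5], [2, 6], [4]]

Insert 2: appended to row 1. P = [[2]].
Insert 4: appended to row 1. P = [[2, 4]].
Insert 6: appended to row 1. P = [[2, 4, 6]].
Insert 3: 3 bumps 4 from row 1; 4 starts row 2. P = [[2, 3, 6], [4]].
Insert 1: 1 bumps 2 from row 1; 2 bumps 4 from row 2; 4 starts row 3. P = [[1, 3, 6], [2], [4]].
Insert 5: 5 bumps 6 from row 1; 6 appends to row 2. P = [[1, 3, 5], [2, 6], [4]].

So P = [[1, 3, 5], [2, 6], [4]].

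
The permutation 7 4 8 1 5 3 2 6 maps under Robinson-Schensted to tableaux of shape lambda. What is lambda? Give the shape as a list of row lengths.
Row-insert each entry into an empty tableau.

After inserting 7: P = [[7]].
After inserting 4: P = [[4], [7]].
After inserting 8: P = [[4, 8], [7]].
After inserting 1: P = [[1, 8], [4], [7]].
After inserting 5: P = [[1, 5], [4, 8], [7]].
After inserting 3: P = [[1, 3], [4, 5], [7, 8]].
After inserting 2: P = [[1, 2], [3, 5], [4, 8], [7]].
After inserting 6: P = [[1, 2, 6], [3, 5], [4, 8], [7]].

The final insertion tableau P = [[1, 2, 6], [3, 5], [4, 8], [7]] has shape [3, 2, 2, 1].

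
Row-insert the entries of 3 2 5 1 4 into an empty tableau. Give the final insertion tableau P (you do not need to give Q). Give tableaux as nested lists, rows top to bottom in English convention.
Insert 3: appended to row 1. P = [[3]].
Insert 2: 2 bumps 3 from row 1; 3 starts row 2. P = [[2], [3]].
Insert 5: appended to row 1. P = [[2, 5], [3]].
Insert 1: 1 bumps 2 from row 1; 2 bumps 3 from row 2; 3 starts row 3. P = [[1, 5], [2], [3]].
Insert 4: 4 bumps 5 from row 1; 5 appends to row 2. P = [[1, 4], [2, 5], [3]].

So P = [[1, 4], [2, 5], [3]].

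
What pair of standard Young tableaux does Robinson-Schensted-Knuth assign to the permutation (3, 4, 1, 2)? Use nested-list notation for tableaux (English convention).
P = [[1, 2], [3, 4]], Q = [[1, 2], [3, 4]]

Insert each entry of the permutation into P by Schensted row insertion, recording in Q the position of each new cell.

Insert 3: appended to row 1. P = [[3]].
Insert 4: appended to row 1. P = [[3, 4]].
Insert 1: 1 bumps 3 from row 1; 3 starts row 2. P = [[1, 4], [3]].
Insert 2: 2 bumps 4 from row 1; 4 appends to row 2. P = [[1, 2], [3, 4]].

So P = [[1, 2], [3, 4]], Q = [[1, 2], [3, 4]].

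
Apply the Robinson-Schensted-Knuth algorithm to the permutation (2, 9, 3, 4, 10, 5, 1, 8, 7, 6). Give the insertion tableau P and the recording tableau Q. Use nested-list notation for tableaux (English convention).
P = [[1, 3, 4, 5, 6], [2, 7], [8, 10], [9]], Q = [[1, 2, 4, 5, 8], [3, 6], [7, 9], [10]]

Insert each entry of the permutation into P by Schensted row insertion, recording in Q the position of each new cell.

Insert 2: appended to row 1. P = [[2]].
Insert 9: appended to row 1. P = [[2, 9]].
Insert 3: 3 bumps 9 from row 1; 9 starts row 2. P = [[2, 3], [9]].
Insert 4: appended to row 1. P = [[2, 3, 4], [9]].
Insert 10: appended to row 1. P = [[2, 3, 4, 10], [9]].
Insert 5: 5 bumps 10 from row 1; 10 appends to row 2. P = [[2, 3, 4, 5], [9, 10]].
Insert 1: 1 bumps 2 from row 1; 2 bumps 9 from row 2; 9 starts row 3. P = [[1, 3, 4, 5], [2, 10], [9]].
Insert 8: appended to row 1. P = [[1, 3, 4, 5, 8], [2, 10], [9]].
Insert 7: 7 bumps 8 from row 1; 8 bumps 10 from row 2; 10 appends to row 3. P = [[1, 3, 4, 5, 7], [2, 8], [9, 10]].
Insert 6: 6 bumps 7 from row 1; 7 bumps 8 from row 2; 8 bumps 9 from row 3; 9 starts row 4. P = [[1, 3, 4, 5, 6], [2, 7], [8, 10], [9]].

So P = [[1, 3, 4, 5, 6], [2, 7], [8, 10], [9]], Q = [[1, 2, 4, 5, 8], [3, 6], [7, 9], [10]].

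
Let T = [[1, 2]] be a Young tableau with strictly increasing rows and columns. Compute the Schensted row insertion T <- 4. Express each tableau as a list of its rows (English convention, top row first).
[[1, 2, 4]]

4 is larger than every entry of row 1, so it is appended to row 1. The new tableau is [[1, 2, 4]].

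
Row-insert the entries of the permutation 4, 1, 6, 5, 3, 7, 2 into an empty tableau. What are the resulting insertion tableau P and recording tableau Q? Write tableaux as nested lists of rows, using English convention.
P = [[1, 2, 7], [3, 5], [4], [6]], Q = [[1, 3, 6], [2, 4], [5], [7]]

Insert each entry of the permutation into P by Schensted row insertion, recording in Q the position of each new cell.

Insert 4: appended to row 1. P = [[4]].
Insert 1: 1 bumps 4 from row 1; 4 starts row 2. P = [[1], [4]].
Insert 6: appended to row 1. P = [[1, 6], [4]].
Insert 5: 5 bumps 6 from row 1; 6 appends to row 2. P = [[1, 5], [4, 6]].
Insert 3: 3 bumps 5 from row 1; 5 bumps 6 from row 2; 6 starts row 3. P = [[1, 3], [4, 5], [6]].
Insert 7: appended to row 1. P = [[1, 3, 7], [4, 5], [6]].
Insert 2: 2 bumps 3 from row 1; 3 bumps 4 from row 2; 4 bumps 6 from row 3; 6 starts row 4. P = [[1, 2, 7], [3, 5], [4], [6]].

So P = [[1, 2, 7], [3, 5], [4], [6]], Q = [[1, 3, 6], [2, 4], [5], [7]].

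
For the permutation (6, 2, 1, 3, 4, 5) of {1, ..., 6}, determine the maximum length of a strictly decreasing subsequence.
3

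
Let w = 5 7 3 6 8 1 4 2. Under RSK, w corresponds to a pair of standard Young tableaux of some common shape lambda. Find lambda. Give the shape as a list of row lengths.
Row-insert each entry into an empty tableau.

After inserting 5: P = [[5]].
After inserting 7: P = [[5, 7]].
After inserting 3: P = [[3, 7], [5]].
After inserting 6: P = [[3, 6], [5, 7]].
After inserting 8: P = [[3, 6, 8], [5, 7]].
After inserting 1: P = [[1, 6, 8], [3, 7], [5]].
After inserting 4: P = [[1, 4, 8], [3, 6], [5, 7]].
After inserting 2: P = [[1, 2, 8], [3, 4], [5, 6], [7]].

The final insertion tableau P = [[1, 2, 8], [3, 4], [5, 6], [7]] has shape [3, 2, 2, 1].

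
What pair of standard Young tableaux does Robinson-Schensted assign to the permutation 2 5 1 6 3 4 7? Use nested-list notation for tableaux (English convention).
P = [[1, 3, 4, 7], [2, 5, 6]], Q = [[1, 2, 4, 7], [3, 5, 6]]

Insert each entry of the permutation into P by Schensted row insertion, recording in Q the position of each new cell.

Insert 2: appended to row 1. P = [[2]].
Insert 5: appended to row 1. P = [[2, 5]].
Insert 1: 1 bumps 2 from row 1; 2 starts row 2. P = [[1, 5], [2]].
Insert 6: appended to row 1. P = [[1, 5, 6], [2]].
Insert 3: 3 bumps 5 from row 1; 5 appends to row 2. P = [[1, 3, 6], [2, 5]].
Insert 4: 4 bumps 6 from row 1; 6 appends to row 2. P = [[1, 3, 4], [2, 5, 6]].
Insert 7: appended to row 1. P = [[1, 3, 4, 7], [2, 5, 6]].

So P = [[1, 3, 4, 7], [2, 5, 6]], Q = [[1, 2, 4, 7], [3, 5, 6]].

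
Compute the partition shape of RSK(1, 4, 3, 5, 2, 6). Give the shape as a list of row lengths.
RSK row insertion gives P = [[1, 2, 5, 6], [3], [4]], which has shape [4, 1, 1].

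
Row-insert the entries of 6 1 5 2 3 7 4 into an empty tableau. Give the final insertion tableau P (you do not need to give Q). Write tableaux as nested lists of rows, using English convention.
P = [[1, 2, 3, 4], [5, 7], [6]]

Insert 6: appended to row 1. P = [[6]].
Insert 1: 1 bumps 6 from row 1; 6 starts row 2. P = [[1], [6]].
Insert 5: appended to row 1. P = [[1, 5], [6]].
Insert 2: 2 bumps 5 from row 1; 5 bumps 6 from row 2; 6 starts row 3. P = [[1, 2], [5], [6]].
Insert 3: appended to row 1. P = [[1, 2, 3], [5], [6]].
Insert 7: appended to row 1. P = [[1, 2, 3, 7], [5], [6]].
Insert 4: 4 bumps 7 from row 1; 7 appends to row 2. P = [[1, 2, 3, 4], [5, 7], [6]].

So P = [[1, 2, 3, 4], [5, 7], [6]].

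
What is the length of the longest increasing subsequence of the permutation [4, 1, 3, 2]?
2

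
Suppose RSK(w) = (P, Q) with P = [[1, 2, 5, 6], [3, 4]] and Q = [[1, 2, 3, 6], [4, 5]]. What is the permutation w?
3 4 5 1 2 6

Reverse the RSK construction: for i from n down to 1, find the cell of Q containing i, remove the entry at that cell from P, and reverse-bump it up through P; the value ejected from row 1 is w(i).

Step i=6: Q has 6 at row 1, column 4; remove that cell from P, ejecting 6. So w(6) = 6. P is now [[1, 2, 5], [3, 4]].
Step i=5: Q has 5 at row 2, column 2; remove 4 from row 2 of P and reverse-bump: 4 enters row 1 and ejects 2. So w(5) = 2. P is now [[1, 4, 5], [3]].
Step i=4: Q has 4 at row 2, column 1; remove 3 from row 2 of P and reverse-bump: 3 enters row 1 and ejects 1. So w(4) = 1. P is now [[3, 4, 5]].
Step i=3: Q has 3 at row 1, column 3; remove that cell from P, ejecting 5. So w(3) = 5. P is now [[3, 4]].
Step i=2: Q has 2 at row 1, column 2; remove that cell from P, ejecting 4. So w(2) = 4. P is now [[3]].
Step i=1: Q has 1 at row 1, column 1; remove that cell from P, ejecting 3. So w(1) = 3. P is now [].

So w = 3 4 5 1 2 6.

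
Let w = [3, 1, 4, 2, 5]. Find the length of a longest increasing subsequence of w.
3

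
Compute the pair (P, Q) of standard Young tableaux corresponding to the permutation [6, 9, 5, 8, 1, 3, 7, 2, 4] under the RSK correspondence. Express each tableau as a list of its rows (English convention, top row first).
P = [[1, 2, 4], [3, 7], [5, 8], [6, 9]], Q = [[1, 2, 7], [3, 4], [5, 6], [8, 9]]

Insert each entry of the permutation into P by Schensted row insertion, recording in Q the position of each new cell.

Insert 6: appended to row 1. P = [[6]].
Insert 9: appended to row 1. P = [[6, 9]].
Insert 5: 5 bumps 6 from row 1; 6 starts row 2. P = [[5, 9], [6]].
Insert 8: 8 bumps 9 from row 1; 9 appends to row 2. P = [[5, 8], [6, 9]].
Insert 1: 1 bumps 5 from row 1; 5 bumps 6 from row 2; 6 starts row 3. P = [[1, 8], [5, 9], [6]].
Insert 3: 3 bumps 8 from row 1; 8 bumps 9 from row 2; 9 appends to row 3. P = [[1, 3], [5, 8], [6, 9]].
Insert 7: appended to row 1. P = [[1, 3, 7], [5, 8], [6, 9]].
Insert 2: 2 bumps 3 from row 1; 3 bumps 5 from row 2; 5 bumps 6 from row 3; 6 starts row 4. P = [[1, 2, 7], [3, 8], [5, 9], [6]].
Insert 4: 4 bumps 7 from row 1; 7 bumps 8 from row 2; 8 bumps 9 from row 3; 9 appends to row 4. P = [[1, 2, 4], [3, 7], [5, 8], [6, 9]].

So P = [[1, 2, 4], [3, 7], [5, 8], [6, 9]], Q = [[1, 2, 7], [3, 4], [5, 6], [8, 9]].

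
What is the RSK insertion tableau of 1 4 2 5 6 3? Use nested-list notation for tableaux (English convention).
Insert 1: appended to row 1. P = [[1]].
Insert 4: appended to row 1. P = [[1, 4]].
Insert 2: 2 bumps 4 from row 1; 4 starts row 2. P = [[1, 2], [4]].
Insert 5: appended to row 1. P = [[1, 2, 5], [4]].
Insert 6: appended to row 1. P = [[1, 2, 5, 6], [4]].
Insert 3: 3 bumps 5 from row 1; 5 appends to row 2. P = [[1, 2, 3, 6], [4, 5]].

So P = [[1, 2, 3, 6], [4, 5]].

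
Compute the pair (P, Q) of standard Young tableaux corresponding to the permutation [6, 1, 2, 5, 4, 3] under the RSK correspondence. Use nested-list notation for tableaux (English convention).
Insert each entry of the permutation into P by Schensted row insertion, recording in Q the position of each new cell.

Insert 6: appended to row 1. P = [[6]].
Insert 1: 1 bumps 6 from row 1; 6 starts row 2. P = [[1], [6]].
Insert 2: appended to row 1. P = [[1, 2], [6]].
Insert 5: appended to row 1. P = [[1, 2, 5], [6]].
Insert 4: 4 bumps 5 from row 1; 5 bumps 6 from row 2; 6 starts row 3. P = [[1, 2, 4], [5], [6]].
Insert 3: 3 bumps 4 from row 1; 4 bumps 5 from row 2; 5 bumps 6 from row 3; 6 starts row 4. P = [[1, 2, 3], [4], [5], [6]].

So P = [[1, 2, 3], [4], [5], [6]], Q = [[1, 3, 4], [2], [5], [6]].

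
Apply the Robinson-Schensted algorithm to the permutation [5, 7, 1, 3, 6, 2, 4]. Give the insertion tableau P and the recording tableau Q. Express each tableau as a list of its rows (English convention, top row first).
Insert each entry of the permutation into P by Schensted row insertion, recording in Q the position of each new cell.

Insert 5: appended to row 1. P = [[5]].
Insert 7: appended to row 1. P = [[5, 7]].
Insert 1: 1 bumps 5 from row 1; 5 starts row 2. P = [[1, 7], [5]].
Insert 3: 3 bumps 7 from row 1; 7 appends to row 2. P = [[1, 3], [5, 7]].
Insert 6: appended to row 1. P = [[1, 3, 6], [5, 7]].
Insert 2: 2 bumps 3 from row 1; 3 bumps 5 from row 2; 5 starts row 3. P = [[1, 2, 6], [3, 7], [5]].
Insert 4: 4 bumps 6 from row 1; 6 bumps 7 from row 2; 7 appends to row 3. P = [[1, 2, 4], [3, 6], [5, 7]].

So P = [[1, 2, 4], [3, 6], [5, 7]], Q = [[1, 2, 5], [3, 4], [6, 7]].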